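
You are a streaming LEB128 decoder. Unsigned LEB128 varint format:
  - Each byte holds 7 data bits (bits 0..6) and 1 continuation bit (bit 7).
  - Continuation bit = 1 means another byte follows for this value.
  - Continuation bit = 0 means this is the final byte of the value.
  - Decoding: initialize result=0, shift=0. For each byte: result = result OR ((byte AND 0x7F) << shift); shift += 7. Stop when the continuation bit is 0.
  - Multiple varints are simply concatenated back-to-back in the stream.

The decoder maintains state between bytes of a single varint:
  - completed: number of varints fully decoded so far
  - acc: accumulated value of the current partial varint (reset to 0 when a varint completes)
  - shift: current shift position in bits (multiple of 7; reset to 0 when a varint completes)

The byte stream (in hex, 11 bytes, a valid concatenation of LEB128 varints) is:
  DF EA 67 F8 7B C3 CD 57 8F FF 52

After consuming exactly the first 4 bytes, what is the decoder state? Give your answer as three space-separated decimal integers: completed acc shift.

byte[0]=0xDF cont=1 payload=0x5F: acc |= 95<<0 -> completed=0 acc=95 shift=7
byte[1]=0xEA cont=1 payload=0x6A: acc |= 106<<7 -> completed=0 acc=13663 shift=14
byte[2]=0x67 cont=0 payload=0x67: varint #1 complete (value=1701215); reset -> completed=1 acc=0 shift=0
byte[3]=0xF8 cont=1 payload=0x78: acc |= 120<<0 -> completed=1 acc=120 shift=7

Answer: 1 120 7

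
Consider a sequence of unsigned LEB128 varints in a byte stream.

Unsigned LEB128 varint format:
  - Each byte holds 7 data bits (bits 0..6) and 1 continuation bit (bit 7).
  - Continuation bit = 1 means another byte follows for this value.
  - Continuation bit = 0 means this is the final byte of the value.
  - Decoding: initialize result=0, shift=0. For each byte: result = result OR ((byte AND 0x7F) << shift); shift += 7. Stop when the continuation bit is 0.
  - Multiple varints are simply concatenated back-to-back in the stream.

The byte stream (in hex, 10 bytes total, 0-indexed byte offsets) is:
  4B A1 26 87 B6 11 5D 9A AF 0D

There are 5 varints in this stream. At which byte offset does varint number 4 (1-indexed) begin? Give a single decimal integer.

Answer: 6

Derivation:
  byte[0]=0x4B cont=0 payload=0x4B=75: acc |= 75<<0 -> acc=75 shift=7 [end]
Varint 1: bytes[0:1] = 4B -> value 75 (1 byte(s))
  byte[1]=0xA1 cont=1 payload=0x21=33: acc |= 33<<0 -> acc=33 shift=7
  byte[2]=0x26 cont=0 payload=0x26=38: acc |= 38<<7 -> acc=4897 shift=14 [end]
Varint 2: bytes[1:3] = A1 26 -> value 4897 (2 byte(s))
  byte[3]=0x87 cont=1 payload=0x07=7: acc |= 7<<0 -> acc=7 shift=7
  byte[4]=0xB6 cont=1 payload=0x36=54: acc |= 54<<7 -> acc=6919 shift=14
  byte[5]=0x11 cont=0 payload=0x11=17: acc |= 17<<14 -> acc=285447 shift=21 [end]
Varint 3: bytes[3:6] = 87 B6 11 -> value 285447 (3 byte(s))
  byte[6]=0x5D cont=0 payload=0x5D=93: acc |= 93<<0 -> acc=93 shift=7 [end]
Varint 4: bytes[6:7] = 5D -> value 93 (1 byte(s))
  byte[7]=0x9A cont=1 payload=0x1A=26: acc |= 26<<0 -> acc=26 shift=7
  byte[8]=0xAF cont=1 payload=0x2F=47: acc |= 47<<7 -> acc=6042 shift=14
  byte[9]=0x0D cont=0 payload=0x0D=13: acc |= 13<<14 -> acc=219034 shift=21 [end]
Varint 5: bytes[7:10] = 9A AF 0D -> value 219034 (3 byte(s))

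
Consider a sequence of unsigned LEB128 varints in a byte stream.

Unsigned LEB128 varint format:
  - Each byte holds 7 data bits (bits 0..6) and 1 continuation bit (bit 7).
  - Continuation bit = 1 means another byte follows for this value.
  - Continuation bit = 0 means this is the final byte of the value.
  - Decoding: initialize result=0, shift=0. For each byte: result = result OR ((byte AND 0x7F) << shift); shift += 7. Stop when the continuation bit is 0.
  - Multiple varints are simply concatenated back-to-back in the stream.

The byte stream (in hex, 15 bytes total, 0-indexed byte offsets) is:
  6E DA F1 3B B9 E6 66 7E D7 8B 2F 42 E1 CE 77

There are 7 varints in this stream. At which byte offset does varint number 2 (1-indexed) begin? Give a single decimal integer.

Answer: 1

Derivation:
  byte[0]=0x6E cont=0 payload=0x6E=110: acc |= 110<<0 -> acc=110 shift=7 [end]
Varint 1: bytes[0:1] = 6E -> value 110 (1 byte(s))
  byte[1]=0xDA cont=1 payload=0x5A=90: acc |= 90<<0 -> acc=90 shift=7
  byte[2]=0xF1 cont=1 payload=0x71=113: acc |= 113<<7 -> acc=14554 shift=14
  byte[3]=0x3B cont=0 payload=0x3B=59: acc |= 59<<14 -> acc=981210 shift=21 [end]
Varint 2: bytes[1:4] = DA F1 3B -> value 981210 (3 byte(s))
  byte[4]=0xB9 cont=1 payload=0x39=57: acc |= 57<<0 -> acc=57 shift=7
  byte[5]=0xE6 cont=1 payload=0x66=102: acc |= 102<<7 -> acc=13113 shift=14
  byte[6]=0x66 cont=0 payload=0x66=102: acc |= 102<<14 -> acc=1684281 shift=21 [end]
Varint 3: bytes[4:7] = B9 E6 66 -> value 1684281 (3 byte(s))
  byte[7]=0x7E cont=0 payload=0x7E=126: acc |= 126<<0 -> acc=126 shift=7 [end]
Varint 4: bytes[7:8] = 7E -> value 126 (1 byte(s))
  byte[8]=0xD7 cont=1 payload=0x57=87: acc |= 87<<0 -> acc=87 shift=7
  byte[9]=0x8B cont=1 payload=0x0B=11: acc |= 11<<7 -> acc=1495 shift=14
  byte[10]=0x2F cont=0 payload=0x2F=47: acc |= 47<<14 -> acc=771543 shift=21 [end]
Varint 5: bytes[8:11] = D7 8B 2F -> value 771543 (3 byte(s))
  byte[11]=0x42 cont=0 payload=0x42=66: acc |= 66<<0 -> acc=66 shift=7 [end]
Varint 6: bytes[11:12] = 42 -> value 66 (1 byte(s))
  byte[12]=0xE1 cont=1 payload=0x61=97: acc |= 97<<0 -> acc=97 shift=7
  byte[13]=0xCE cont=1 payload=0x4E=78: acc |= 78<<7 -> acc=10081 shift=14
  byte[14]=0x77 cont=0 payload=0x77=119: acc |= 119<<14 -> acc=1959777 shift=21 [end]
Varint 7: bytes[12:15] = E1 CE 77 -> value 1959777 (3 byte(s))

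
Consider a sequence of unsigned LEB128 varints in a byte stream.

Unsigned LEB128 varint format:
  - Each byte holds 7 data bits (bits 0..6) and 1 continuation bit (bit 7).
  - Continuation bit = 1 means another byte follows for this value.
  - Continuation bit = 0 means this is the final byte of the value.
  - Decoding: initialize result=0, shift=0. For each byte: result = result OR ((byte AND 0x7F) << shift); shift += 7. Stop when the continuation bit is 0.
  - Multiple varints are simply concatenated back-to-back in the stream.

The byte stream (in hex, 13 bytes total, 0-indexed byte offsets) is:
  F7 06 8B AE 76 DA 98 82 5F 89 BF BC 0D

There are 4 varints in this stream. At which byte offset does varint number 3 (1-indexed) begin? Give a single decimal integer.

Answer: 5

Derivation:
  byte[0]=0xF7 cont=1 payload=0x77=119: acc |= 119<<0 -> acc=119 shift=7
  byte[1]=0x06 cont=0 payload=0x06=6: acc |= 6<<7 -> acc=887 shift=14 [end]
Varint 1: bytes[0:2] = F7 06 -> value 887 (2 byte(s))
  byte[2]=0x8B cont=1 payload=0x0B=11: acc |= 11<<0 -> acc=11 shift=7
  byte[3]=0xAE cont=1 payload=0x2E=46: acc |= 46<<7 -> acc=5899 shift=14
  byte[4]=0x76 cont=0 payload=0x76=118: acc |= 118<<14 -> acc=1939211 shift=21 [end]
Varint 2: bytes[2:5] = 8B AE 76 -> value 1939211 (3 byte(s))
  byte[5]=0xDA cont=1 payload=0x5A=90: acc |= 90<<0 -> acc=90 shift=7
  byte[6]=0x98 cont=1 payload=0x18=24: acc |= 24<<7 -> acc=3162 shift=14
  byte[7]=0x82 cont=1 payload=0x02=2: acc |= 2<<14 -> acc=35930 shift=21
  byte[8]=0x5F cont=0 payload=0x5F=95: acc |= 95<<21 -> acc=199265370 shift=28 [end]
Varint 3: bytes[5:9] = DA 98 82 5F -> value 199265370 (4 byte(s))
  byte[9]=0x89 cont=1 payload=0x09=9: acc |= 9<<0 -> acc=9 shift=7
  byte[10]=0xBF cont=1 payload=0x3F=63: acc |= 63<<7 -> acc=8073 shift=14
  byte[11]=0xBC cont=1 payload=0x3C=60: acc |= 60<<14 -> acc=991113 shift=21
  byte[12]=0x0D cont=0 payload=0x0D=13: acc |= 13<<21 -> acc=28254089 shift=28 [end]
Varint 4: bytes[9:13] = 89 BF BC 0D -> value 28254089 (4 byte(s))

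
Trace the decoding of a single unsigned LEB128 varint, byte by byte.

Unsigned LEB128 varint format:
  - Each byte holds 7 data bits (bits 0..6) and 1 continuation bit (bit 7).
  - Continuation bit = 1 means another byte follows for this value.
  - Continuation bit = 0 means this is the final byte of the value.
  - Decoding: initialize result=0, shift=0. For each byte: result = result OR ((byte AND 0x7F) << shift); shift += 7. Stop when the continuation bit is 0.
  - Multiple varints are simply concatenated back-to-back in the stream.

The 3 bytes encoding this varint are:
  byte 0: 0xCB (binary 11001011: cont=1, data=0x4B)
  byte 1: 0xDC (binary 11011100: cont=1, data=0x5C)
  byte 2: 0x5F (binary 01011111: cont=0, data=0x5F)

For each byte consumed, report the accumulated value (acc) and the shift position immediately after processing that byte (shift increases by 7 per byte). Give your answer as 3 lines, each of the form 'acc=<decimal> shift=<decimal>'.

Answer: acc=75 shift=7
acc=11851 shift=14
acc=1568331 shift=21

Derivation:
byte 0=0xCB: payload=0x4B=75, contrib = 75<<0 = 75; acc -> 75, shift -> 7
byte 1=0xDC: payload=0x5C=92, contrib = 92<<7 = 11776; acc -> 11851, shift -> 14
byte 2=0x5F: payload=0x5F=95, contrib = 95<<14 = 1556480; acc -> 1568331, shift -> 21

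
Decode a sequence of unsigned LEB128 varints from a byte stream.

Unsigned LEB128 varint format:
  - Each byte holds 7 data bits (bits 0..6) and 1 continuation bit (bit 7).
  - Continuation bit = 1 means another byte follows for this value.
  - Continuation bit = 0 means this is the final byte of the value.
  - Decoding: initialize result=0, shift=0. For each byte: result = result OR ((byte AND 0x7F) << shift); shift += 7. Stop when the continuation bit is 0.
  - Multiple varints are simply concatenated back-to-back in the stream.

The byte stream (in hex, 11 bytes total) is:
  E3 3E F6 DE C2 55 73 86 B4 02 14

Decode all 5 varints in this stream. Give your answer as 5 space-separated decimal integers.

  byte[0]=0xE3 cont=1 payload=0x63=99: acc |= 99<<0 -> acc=99 shift=7
  byte[1]=0x3E cont=0 payload=0x3E=62: acc |= 62<<7 -> acc=8035 shift=14 [end]
Varint 1: bytes[0:2] = E3 3E -> value 8035 (2 byte(s))
  byte[2]=0xF6 cont=1 payload=0x76=118: acc |= 118<<0 -> acc=118 shift=7
  byte[3]=0xDE cont=1 payload=0x5E=94: acc |= 94<<7 -> acc=12150 shift=14
  byte[4]=0xC2 cont=1 payload=0x42=66: acc |= 66<<14 -> acc=1093494 shift=21
  byte[5]=0x55 cont=0 payload=0x55=85: acc |= 85<<21 -> acc=179351414 shift=28 [end]
Varint 2: bytes[2:6] = F6 DE C2 55 -> value 179351414 (4 byte(s))
  byte[6]=0x73 cont=0 payload=0x73=115: acc |= 115<<0 -> acc=115 shift=7 [end]
Varint 3: bytes[6:7] = 73 -> value 115 (1 byte(s))
  byte[7]=0x86 cont=1 payload=0x06=6: acc |= 6<<0 -> acc=6 shift=7
  byte[8]=0xB4 cont=1 payload=0x34=52: acc |= 52<<7 -> acc=6662 shift=14
  byte[9]=0x02 cont=0 payload=0x02=2: acc |= 2<<14 -> acc=39430 shift=21 [end]
Varint 4: bytes[7:10] = 86 B4 02 -> value 39430 (3 byte(s))
  byte[10]=0x14 cont=0 payload=0x14=20: acc |= 20<<0 -> acc=20 shift=7 [end]
Varint 5: bytes[10:11] = 14 -> value 20 (1 byte(s))

Answer: 8035 179351414 115 39430 20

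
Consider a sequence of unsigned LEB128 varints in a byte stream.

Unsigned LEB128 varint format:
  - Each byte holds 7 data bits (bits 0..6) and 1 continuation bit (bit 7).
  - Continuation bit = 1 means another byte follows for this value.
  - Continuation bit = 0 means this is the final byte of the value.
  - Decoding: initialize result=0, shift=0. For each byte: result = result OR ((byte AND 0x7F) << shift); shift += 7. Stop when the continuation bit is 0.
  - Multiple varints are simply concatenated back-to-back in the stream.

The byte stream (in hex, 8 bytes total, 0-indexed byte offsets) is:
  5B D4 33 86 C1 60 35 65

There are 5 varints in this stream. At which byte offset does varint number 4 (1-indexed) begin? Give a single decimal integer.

Answer: 6

Derivation:
  byte[0]=0x5B cont=0 payload=0x5B=91: acc |= 91<<0 -> acc=91 shift=7 [end]
Varint 1: bytes[0:1] = 5B -> value 91 (1 byte(s))
  byte[1]=0xD4 cont=1 payload=0x54=84: acc |= 84<<0 -> acc=84 shift=7
  byte[2]=0x33 cont=0 payload=0x33=51: acc |= 51<<7 -> acc=6612 shift=14 [end]
Varint 2: bytes[1:3] = D4 33 -> value 6612 (2 byte(s))
  byte[3]=0x86 cont=1 payload=0x06=6: acc |= 6<<0 -> acc=6 shift=7
  byte[4]=0xC1 cont=1 payload=0x41=65: acc |= 65<<7 -> acc=8326 shift=14
  byte[5]=0x60 cont=0 payload=0x60=96: acc |= 96<<14 -> acc=1581190 shift=21 [end]
Varint 3: bytes[3:6] = 86 C1 60 -> value 1581190 (3 byte(s))
  byte[6]=0x35 cont=0 payload=0x35=53: acc |= 53<<0 -> acc=53 shift=7 [end]
Varint 4: bytes[6:7] = 35 -> value 53 (1 byte(s))
  byte[7]=0x65 cont=0 payload=0x65=101: acc |= 101<<0 -> acc=101 shift=7 [end]
Varint 5: bytes[7:8] = 65 -> value 101 (1 byte(s))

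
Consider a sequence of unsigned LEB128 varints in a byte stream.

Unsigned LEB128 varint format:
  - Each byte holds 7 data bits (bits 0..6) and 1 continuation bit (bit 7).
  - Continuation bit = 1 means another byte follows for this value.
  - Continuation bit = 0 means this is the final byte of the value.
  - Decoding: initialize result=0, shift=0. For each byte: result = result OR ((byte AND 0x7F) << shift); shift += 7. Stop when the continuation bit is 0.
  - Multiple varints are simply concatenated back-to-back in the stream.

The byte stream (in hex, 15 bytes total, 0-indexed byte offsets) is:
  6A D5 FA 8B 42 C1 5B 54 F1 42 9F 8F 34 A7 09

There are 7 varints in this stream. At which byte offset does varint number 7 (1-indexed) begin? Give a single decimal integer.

Answer: 13

Derivation:
  byte[0]=0x6A cont=0 payload=0x6A=106: acc |= 106<<0 -> acc=106 shift=7 [end]
Varint 1: bytes[0:1] = 6A -> value 106 (1 byte(s))
  byte[1]=0xD5 cont=1 payload=0x55=85: acc |= 85<<0 -> acc=85 shift=7
  byte[2]=0xFA cont=1 payload=0x7A=122: acc |= 122<<7 -> acc=15701 shift=14
  byte[3]=0x8B cont=1 payload=0x0B=11: acc |= 11<<14 -> acc=195925 shift=21
  byte[4]=0x42 cont=0 payload=0x42=66: acc |= 66<<21 -> acc=138607957 shift=28 [end]
Varint 2: bytes[1:5] = D5 FA 8B 42 -> value 138607957 (4 byte(s))
  byte[5]=0xC1 cont=1 payload=0x41=65: acc |= 65<<0 -> acc=65 shift=7
  byte[6]=0x5B cont=0 payload=0x5B=91: acc |= 91<<7 -> acc=11713 shift=14 [end]
Varint 3: bytes[5:7] = C1 5B -> value 11713 (2 byte(s))
  byte[7]=0x54 cont=0 payload=0x54=84: acc |= 84<<0 -> acc=84 shift=7 [end]
Varint 4: bytes[7:8] = 54 -> value 84 (1 byte(s))
  byte[8]=0xF1 cont=1 payload=0x71=113: acc |= 113<<0 -> acc=113 shift=7
  byte[9]=0x42 cont=0 payload=0x42=66: acc |= 66<<7 -> acc=8561 shift=14 [end]
Varint 5: bytes[8:10] = F1 42 -> value 8561 (2 byte(s))
  byte[10]=0x9F cont=1 payload=0x1F=31: acc |= 31<<0 -> acc=31 shift=7
  byte[11]=0x8F cont=1 payload=0x0F=15: acc |= 15<<7 -> acc=1951 shift=14
  byte[12]=0x34 cont=0 payload=0x34=52: acc |= 52<<14 -> acc=853919 shift=21 [end]
Varint 6: bytes[10:13] = 9F 8F 34 -> value 853919 (3 byte(s))
  byte[13]=0xA7 cont=1 payload=0x27=39: acc |= 39<<0 -> acc=39 shift=7
  byte[14]=0x09 cont=0 payload=0x09=9: acc |= 9<<7 -> acc=1191 shift=14 [end]
Varint 7: bytes[13:15] = A7 09 -> value 1191 (2 byte(s))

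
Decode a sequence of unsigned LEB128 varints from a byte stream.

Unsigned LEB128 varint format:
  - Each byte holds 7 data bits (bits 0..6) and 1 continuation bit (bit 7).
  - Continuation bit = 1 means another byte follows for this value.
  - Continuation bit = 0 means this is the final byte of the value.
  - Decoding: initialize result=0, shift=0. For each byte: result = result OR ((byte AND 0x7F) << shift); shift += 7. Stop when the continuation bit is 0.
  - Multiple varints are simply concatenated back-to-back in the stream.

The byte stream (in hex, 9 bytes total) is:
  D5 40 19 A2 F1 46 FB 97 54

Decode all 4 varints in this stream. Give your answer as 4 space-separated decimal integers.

  byte[0]=0xD5 cont=1 payload=0x55=85: acc |= 85<<0 -> acc=85 shift=7
  byte[1]=0x40 cont=0 payload=0x40=64: acc |= 64<<7 -> acc=8277 shift=14 [end]
Varint 1: bytes[0:2] = D5 40 -> value 8277 (2 byte(s))
  byte[2]=0x19 cont=0 payload=0x19=25: acc |= 25<<0 -> acc=25 shift=7 [end]
Varint 2: bytes[2:3] = 19 -> value 25 (1 byte(s))
  byte[3]=0xA2 cont=1 payload=0x22=34: acc |= 34<<0 -> acc=34 shift=7
  byte[4]=0xF1 cont=1 payload=0x71=113: acc |= 113<<7 -> acc=14498 shift=14
  byte[5]=0x46 cont=0 payload=0x46=70: acc |= 70<<14 -> acc=1161378 shift=21 [end]
Varint 3: bytes[3:6] = A2 F1 46 -> value 1161378 (3 byte(s))
  byte[6]=0xFB cont=1 payload=0x7B=123: acc |= 123<<0 -> acc=123 shift=7
  byte[7]=0x97 cont=1 payload=0x17=23: acc |= 23<<7 -> acc=3067 shift=14
  byte[8]=0x54 cont=0 payload=0x54=84: acc |= 84<<14 -> acc=1379323 shift=21 [end]
Varint 4: bytes[6:9] = FB 97 54 -> value 1379323 (3 byte(s))

Answer: 8277 25 1161378 1379323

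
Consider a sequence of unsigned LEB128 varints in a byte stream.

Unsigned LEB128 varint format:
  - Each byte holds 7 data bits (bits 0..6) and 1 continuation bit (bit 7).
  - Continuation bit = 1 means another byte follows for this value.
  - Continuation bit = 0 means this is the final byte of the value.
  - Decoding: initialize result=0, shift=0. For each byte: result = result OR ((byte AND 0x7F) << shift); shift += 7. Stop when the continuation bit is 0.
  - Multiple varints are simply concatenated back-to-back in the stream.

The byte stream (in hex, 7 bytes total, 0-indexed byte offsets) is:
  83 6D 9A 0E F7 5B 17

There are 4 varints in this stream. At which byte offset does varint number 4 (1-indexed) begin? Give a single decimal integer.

  byte[0]=0x83 cont=1 payload=0x03=3: acc |= 3<<0 -> acc=3 shift=7
  byte[1]=0x6D cont=0 payload=0x6D=109: acc |= 109<<7 -> acc=13955 shift=14 [end]
Varint 1: bytes[0:2] = 83 6D -> value 13955 (2 byte(s))
  byte[2]=0x9A cont=1 payload=0x1A=26: acc |= 26<<0 -> acc=26 shift=7
  byte[3]=0x0E cont=0 payload=0x0E=14: acc |= 14<<7 -> acc=1818 shift=14 [end]
Varint 2: bytes[2:4] = 9A 0E -> value 1818 (2 byte(s))
  byte[4]=0xF7 cont=1 payload=0x77=119: acc |= 119<<0 -> acc=119 shift=7
  byte[5]=0x5B cont=0 payload=0x5B=91: acc |= 91<<7 -> acc=11767 shift=14 [end]
Varint 3: bytes[4:6] = F7 5B -> value 11767 (2 byte(s))
  byte[6]=0x17 cont=0 payload=0x17=23: acc |= 23<<0 -> acc=23 shift=7 [end]
Varint 4: bytes[6:7] = 17 -> value 23 (1 byte(s))

Answer: 6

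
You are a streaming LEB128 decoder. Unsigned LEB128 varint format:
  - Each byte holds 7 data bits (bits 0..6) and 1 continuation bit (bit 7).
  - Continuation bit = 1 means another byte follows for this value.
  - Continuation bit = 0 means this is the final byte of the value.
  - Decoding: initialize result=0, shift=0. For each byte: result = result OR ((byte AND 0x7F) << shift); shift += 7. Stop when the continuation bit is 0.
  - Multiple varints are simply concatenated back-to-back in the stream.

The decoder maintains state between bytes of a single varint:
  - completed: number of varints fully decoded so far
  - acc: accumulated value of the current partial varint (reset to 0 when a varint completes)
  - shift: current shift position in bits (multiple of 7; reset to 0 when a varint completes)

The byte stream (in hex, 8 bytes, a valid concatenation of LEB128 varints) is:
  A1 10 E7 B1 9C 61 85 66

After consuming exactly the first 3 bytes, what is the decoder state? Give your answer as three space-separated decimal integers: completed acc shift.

Answer: 1 103 7

Derivation:
byte[0]=0xA1 cont=1 payload=0x21: acc |= 33<<0 -> completed=0 acc=33 shift=7
byte[1]=0x10 cont=0 payload=0x10: varint #1 complete (value=2081); reset -> completed=1 acc=0 shift=0
byte[2]=0xE7 cont=1 payload=0x67: acc |= 103<<0 -> completed=1 acc=103 shift=7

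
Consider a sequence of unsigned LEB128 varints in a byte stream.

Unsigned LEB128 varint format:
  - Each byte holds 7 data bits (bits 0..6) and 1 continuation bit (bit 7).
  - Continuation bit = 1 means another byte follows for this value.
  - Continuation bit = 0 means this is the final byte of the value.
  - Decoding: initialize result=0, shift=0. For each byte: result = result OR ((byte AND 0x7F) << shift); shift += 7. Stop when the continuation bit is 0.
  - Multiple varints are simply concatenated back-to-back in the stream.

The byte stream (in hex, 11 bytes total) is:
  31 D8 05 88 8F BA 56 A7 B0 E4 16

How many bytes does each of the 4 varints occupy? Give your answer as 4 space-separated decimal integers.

  byte[0]=0x31 cont=0 payload=0x31=49: acc |= 49<<0 -> acc=49 shift=7 [end]
Varint 1: bytes[0:1] = 31 -> value 49 (1 byte(s))
  byte[1]=0xD8 cont=1 payload=0x58=88: acc |= 88<<0 -> acc=88 shift=7
  byte[2]=0x05 cont=0 payload=0x05=5: acc |= 5<<7 -> acc=728 shift=14 [end]
Varint 2: bytes[1:3] = D8 05 -> value 728 (2 byte(s))
  byte[3]=0x88 cont=1 payload=0x08=8: acc |= 8<<0 -> acc=8 shift=7
  byte[4]=0x8F cont=1 payload=0x0F=15: acc |= 15<<7 -> acc=1928 shift=14
  byte[5]=0xBA cont=1 payload=0x3A=58: acc |= 58<<14 -> acc=952200 shift=21
  byte[6]=0x56 cont=0 payload=0x56=86: acc |= 86<<21 -> acc=181307272 shift=28 [end]
Varint 3: bytes[3:7] = 88 8F BA 56 -> value 181307272 (4 byte(s))
  byte[7]=0xA7 cont=1 payload=0x27=39: acc |= 39<<0 -> acc=39 shift=7
  byte[8]=0xB0 cont=1 payload=0x30=48: acc |= 48<<7 -> acc=6183 shift=14
  byte[9]=0xE4 cont=1 payload=0x64=100: acc |= 100<<14 -> acc=1644583 shift=21
  byte[10]=0x16 cont=0 payload=0x16=22: acc |= 22<<21 -> acc=47781927 shift=28 [end]
Varint 4: bytes[7:11] = A7 B0 E4 16 -> value 47781927 (4 byte(s))

Answer: 1 2 4 4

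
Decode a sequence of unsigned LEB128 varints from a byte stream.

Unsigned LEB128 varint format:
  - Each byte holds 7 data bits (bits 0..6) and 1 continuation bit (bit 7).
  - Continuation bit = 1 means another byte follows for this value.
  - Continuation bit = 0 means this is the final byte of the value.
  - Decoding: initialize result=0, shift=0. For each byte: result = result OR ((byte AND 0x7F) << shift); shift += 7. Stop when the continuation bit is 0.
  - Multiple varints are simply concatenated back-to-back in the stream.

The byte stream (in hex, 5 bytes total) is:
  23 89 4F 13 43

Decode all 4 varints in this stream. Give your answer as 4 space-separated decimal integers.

  byte[0]=0x23 cont=0 payload=0x23=35: acc |= 35<<0 -> acc=35 shift=7 [end]
Varint 1: bytes[0:1] = 23 -> value 35 (1 byte(s))
  byte[1]=0x89 cont=1 payload=0x09=9: acc |= 9<<0 -> acc=9 shift=7
  byte[2]=0x4F cont=0 payload=0x4F=79: acc |= 79<<7 -> acc=10121 shift=14 [end]
Varint 2: bytes[1:3] = 89 4F -> value 10121 (2 byte(s))
  byte[3]=0x13 cont=0 payload=0x13=19: acc |= 19<<0 -> acc=19 shift=7 [end]
Varint 3: bytes[3:4] = 13 -> value 19 (1 byte(s))
  byte[4]=0x43 cont=0 payload=0x43=67: acc |= 67<<0 -> acc=67 shift=7 [end]
Varint 4: bytes[4:5] = 43 -> value 67 (1 byte(s))

Answer: 35 10121 19 67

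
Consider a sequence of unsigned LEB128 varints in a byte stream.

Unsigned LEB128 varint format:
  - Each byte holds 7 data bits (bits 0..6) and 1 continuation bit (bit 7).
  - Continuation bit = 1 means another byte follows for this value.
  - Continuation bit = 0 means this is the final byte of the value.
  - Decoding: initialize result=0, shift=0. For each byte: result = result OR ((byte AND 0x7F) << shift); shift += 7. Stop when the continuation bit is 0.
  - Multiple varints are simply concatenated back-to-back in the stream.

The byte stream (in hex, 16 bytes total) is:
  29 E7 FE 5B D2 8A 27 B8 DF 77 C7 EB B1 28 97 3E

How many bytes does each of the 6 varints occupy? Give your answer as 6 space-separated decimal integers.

  byte[0]=0x29 cont=0 payload=0x29=41: acc |= 41<<0 -> acc=41 shift=7 [end]
Varint 1: bytes[0:1] = 29 -> value 41 (1 byte(s))
  byte[1]=0xE7 cont=1 payload=0x67=103: acc |= 103<<0 -> acc=103 shift=7
  byte[2]=0xFE cont=1 payload=0x7E=126: acc |= 126<<7 -> acc=16231 shift=14
  byte[3]=0x5B cont=0 payload=0x5B=91: acc |= 91<<14 -> acc=1507175 shift=21 [end]
Varint 2: bytes[1:4] = E7 FE 5B -> value 1507175 (3 byte(s))
  byte[4]=0xD2 cont=1 payload=0x52=82: acc |= 82<<0 -> acc=82 shift=7
  byte[5]=0x8A cont=1 payload=0x0A=10: acc |= 10<<7 -> acc=1362 shift=14
  byte[6]=0x27 cont=0 payload=0x27=39: acc |= 39<<14 -> acc=640338 shift=21 [end]
Varint 3: bytes[4:7] = D2 8A 27 -> value 640338 (3 byte(s))
  byte[7]=0xB8 cont=1 payload=0x38=56: acc |= 56<<0 -> acc=56 shift=7
  byte[8]=0xDF cont=1 payload=0x5F=95: acc |= 95<<7 -> acc=12216 shift=14
  byte[9]=0x77 cont=0 payload=0x77=119: acc |= 119<<14 -> acc=1961912 shift=21 [end]
Varint 4: bytes[7:10] = B8 DF 77 -> value 1961912 (3 byte(s))
  byte[10]=0xC7 cont=1 payload=0x47=71: acc |= 71<<0 -> acc=71 shift=7
  byte[11]=0xEB cont=1 payload=0x6B=107: acc |= 107<<7 -> acc=13767 shift=14
  byte[12]=0xB1 cont=1 payload=0x31=49: acc |= 49<<14 -> acc=816583 shift=21
  byte[13]=0x28 cont=0 payload=0x28=40: acc |= 40<<21 -> acc=84702663 shift=28 [end]
Varint 5: bytes[10:14] = C7 EB B1 28 -> value 84702663 (4 byte(s))
  byte[14]=0x97 cont=1 payload=0x17=23: acc |= 23<<0 -> acc=23 shift=7
  byte[15]=0x3E cont=0 payload=0x3E=62: acc |= 62<<7 -> acc=7959 shift=14 [end]
Varint 6: bytes[14:16] = 97 3E -> value 7959 (2 byte(s))

Answer: 1 3 3 3 4 2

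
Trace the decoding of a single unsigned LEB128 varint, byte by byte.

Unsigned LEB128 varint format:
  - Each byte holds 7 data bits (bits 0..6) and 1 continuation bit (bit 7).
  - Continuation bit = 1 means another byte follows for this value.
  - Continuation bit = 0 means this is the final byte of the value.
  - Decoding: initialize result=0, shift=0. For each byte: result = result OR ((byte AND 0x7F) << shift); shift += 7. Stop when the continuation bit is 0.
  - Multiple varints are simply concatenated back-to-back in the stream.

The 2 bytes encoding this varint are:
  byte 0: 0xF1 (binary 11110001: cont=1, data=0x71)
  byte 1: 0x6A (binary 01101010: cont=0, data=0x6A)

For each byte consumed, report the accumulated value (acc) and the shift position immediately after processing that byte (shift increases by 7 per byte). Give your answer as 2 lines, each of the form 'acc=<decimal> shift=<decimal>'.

Answer: acc=113 shift=7
acc=13681 shift=14

Derivation:
byte 0=0xF1: payload=0x71=113, contrib = 113<<0 = 113; acc -> 113, shift -> 7
byte 1=0x6A: payload=0x6A=106, contrib = 106<<7 = 13568; acc -> 13681, shift -> 14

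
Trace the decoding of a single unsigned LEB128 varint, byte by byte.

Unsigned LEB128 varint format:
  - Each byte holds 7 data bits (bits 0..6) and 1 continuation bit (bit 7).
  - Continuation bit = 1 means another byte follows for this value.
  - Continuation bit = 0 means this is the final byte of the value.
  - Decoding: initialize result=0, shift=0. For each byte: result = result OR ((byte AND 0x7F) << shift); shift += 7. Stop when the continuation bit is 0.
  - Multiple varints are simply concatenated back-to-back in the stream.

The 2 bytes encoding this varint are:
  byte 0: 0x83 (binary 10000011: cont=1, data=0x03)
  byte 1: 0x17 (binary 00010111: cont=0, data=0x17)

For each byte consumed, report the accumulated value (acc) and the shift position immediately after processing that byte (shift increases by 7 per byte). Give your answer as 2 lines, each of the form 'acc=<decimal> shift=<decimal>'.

byte 0=0x83: payload=0x03=3, contrib = 3<<0 = 3; acc -> 3, shift -> 7
byte 1=0x17: payload=0x17=23, contrib = 23<<7 = 2944; acc -> 2947, shift -> 14

Answer: acc=3 shift=7
acc=2947 shift=14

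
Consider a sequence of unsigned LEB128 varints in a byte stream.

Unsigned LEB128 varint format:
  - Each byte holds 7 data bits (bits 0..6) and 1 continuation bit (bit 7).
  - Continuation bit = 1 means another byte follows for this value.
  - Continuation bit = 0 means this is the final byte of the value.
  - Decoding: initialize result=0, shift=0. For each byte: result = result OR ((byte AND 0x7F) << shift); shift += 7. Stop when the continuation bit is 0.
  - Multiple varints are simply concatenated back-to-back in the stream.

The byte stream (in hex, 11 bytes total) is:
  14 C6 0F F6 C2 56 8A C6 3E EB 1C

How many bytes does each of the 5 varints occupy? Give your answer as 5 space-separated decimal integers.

Answer: 1 2 3 3 2

Derivation:
  byte[0]=0x14 cont=0 payload=0x14=20: acc |= 20<<0 -> acc=20 shift=7 [end]
Varint 1: bytes[0:1] = 14 -> value 20 (1 byte(s))
  byte[1]=0xC6 cont=1 payload=0x46=70: acc |= 70<<0 -> acc=70 shift=7
  byte[2]=0x0F cont=0 payload=0x0F=15: acc |= 15<<7 -> acc=1990 shift=14 [end]
Varint 2: bytes[1:3] = C6 0F -> value 1990 (2 byte(s))
  byte[3]=0xF6 cont=1 payload=0x76=118: acc |= 118<<0 -> acc=118 shift=7
  byte[4]=0xC2 cont=1 payload=0x42=66: acc |= 66<<7 -> acc=8566 shift=14
  byte[5]=0x56 cont=0 payload=0x56=86: acc |= 86<<14 -> acc=1417590 shift=21 [end]
Varint 3: bytes[3:6] = F6 C2 56 -> value 1417590 (3 byte(s))
  byte[6]=0x8A cont=1 payload=0x0A=10: acc |= 10<<0 -> acc=10 shift=7
  byte[7]=0xC6 cont=1 payload=0x46=70: acc |= 70<<7 -> acc=8970 shift=14
  byte[8]=0x3E cont=0 payload=0x3E=62: acc |= 62<<14 -> acc=1024778 shift=21 [end]
Varint 4: bytes[6:9] = 8A C6 3E -> value 1024778 (3 byte(s))
  byte[9]=0xEB cont=1 payload=0x6B=107: acc |= 107<<0 -> acc=107 shift=7
  byte[10]=0x1C cont=0 payload=0x1C=28: acc |= 28<<7 -> acc=3691 shift=14 [end]
Varint 5: bytes[9:11] = EB 1C -> value 3691 (2 byte(s))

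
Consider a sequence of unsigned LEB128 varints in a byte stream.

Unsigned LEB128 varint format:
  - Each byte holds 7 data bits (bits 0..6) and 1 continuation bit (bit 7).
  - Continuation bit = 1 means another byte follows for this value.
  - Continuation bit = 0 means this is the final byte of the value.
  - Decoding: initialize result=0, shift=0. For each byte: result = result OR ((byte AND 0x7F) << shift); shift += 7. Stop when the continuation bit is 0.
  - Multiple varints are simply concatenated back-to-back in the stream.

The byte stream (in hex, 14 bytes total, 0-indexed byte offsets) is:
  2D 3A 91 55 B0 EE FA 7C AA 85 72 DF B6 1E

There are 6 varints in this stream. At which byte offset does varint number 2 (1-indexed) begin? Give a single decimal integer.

  byte[0]=0x2D cont=0 payload=0x2D=45: acc |= 45<<0 -> acc=45 shift=7 [end]
Varint 1: bytes[0:1] = 2D -> value 45 (1 byte(s))
  byte[1]=0x3A cont=0 payload=0x3A=58: acc |= 58<<0 -> acc=58 shift=7 [end]
Varint 2: bytes[1:2] = 3A -> value 58 (1 byte(s))
  byte[2]=0x91 cont=1 payload=0x11=17: acc |= 17<<0 -> acc=17 shift=7
  byte[3]=0x55 cont=0 payload=0x55=85: acc |= 85<<7 -> acc=10897 shift=14 [end]
Varint 3: bytes[2:4] = 91 55 -> value 10897 (2 byte(s))
  byte[4]=0xB0 cont=1 payload=0x30=48: acc |= 48<<0 -> acc=48 shift=7
  byte[5]=0xEE cont=1 payload=0x6E=110: acc |= 110<<7 -> acc=14128 shift=14
  byte[6]=0xFA cont=1 payload=0x7A=122: acc |= 122<<14 -> acc=2012976 shift=21
  byte[7]=0x7C cont=0 payload=0x7C=124: acc |= 124<<21 -> acc=262059824 shift=28 [end]
Varint 4: bytes[4:8] = B0 EE FA 7C -> value 262059824 (4 byte(s))
  byte[8]=0xAA cont=1 payload=0x2A=42: acc |= 42<<0 -> acc=42 shift=7
  byte[9]=0x85 cont=1 payload=0x05=5: acc |= 5<<7 -> acc=682 shift=14
  byte[10]=0x72 cont=0 payload=0x72=114: acc |= 114<<14 -> acc=1868458 shift=21 [end]
Varint 5: bytes[8:11] = AA 85 72 -> value 1868458 (3 byte(s))
  byte[11]=0xDF cont=1 payload=0x5F=95: acc |= 95<<0 -> acc=95 shift=7
  byte[12]=0xB6 cont=1 payload=0x36=54: acc |= 54<<7 -> acc=7007 shift=14
  byte[13]=0x1E cont=0 payload=0x1E=30: acc |= 30<<14 -> acc=498527 shift=21 [end]
Varint 6: bytes[11:14] = DF B6 1E -> value 498527 (3 byte(s))

Answer: 1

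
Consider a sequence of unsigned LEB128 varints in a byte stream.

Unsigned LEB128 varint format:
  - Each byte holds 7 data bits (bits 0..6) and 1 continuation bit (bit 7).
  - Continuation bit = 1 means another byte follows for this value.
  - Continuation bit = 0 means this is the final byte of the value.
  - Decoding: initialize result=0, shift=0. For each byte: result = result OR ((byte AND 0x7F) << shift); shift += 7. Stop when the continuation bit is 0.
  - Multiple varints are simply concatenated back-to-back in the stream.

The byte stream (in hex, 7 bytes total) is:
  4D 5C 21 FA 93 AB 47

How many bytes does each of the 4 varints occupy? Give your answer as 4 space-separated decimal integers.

Answer: 1 1 1 4

Derivation:
  byte[0]=0x4D cont=0 payload=0x4D=77: acc |= 77<<0 -> acc=77 shift=7 [end]
Varint 1: bytes[0:1] = 4D -> value 77 (1 byte(s))
  byte[1]=0x5C cont=0 payload=0x5C=92: acc |= 92<<0 -> acc=92 shift=7 [end]
Varint 2: bytes[1:2] = 5C -> value 92 (1 byte(s))
  byte[2]=0x21 cont=0 payload=0x21=33: acc |= 33<<0 -> acc=33 shift=7 [end]
Varint 3: bytes[2:3] = 21 -> value 33 (1 byte(s))
  byte[3]=0xFA cont=1 payload=0x7A=122: acc |= 122<<0 -> acc=122 shift=7
  byte[4]=0x93 cont=1 payload=0x13=19: acc |= 19<<7 -> acc=2554 shift=14
  byte[5]=0xAB cont=1 payload=0x2B=43: acc |= 43<<14 -> acc=707066 shift=21
  byte[6]=0x47 cont=0 payload=0x47=71: acc |= 71<<21 -> acc=149604858 shift=28 [end]
Varint 4: bytes[3:7] = FA 93 AB 47 -> value 149604858 (4 byte(s))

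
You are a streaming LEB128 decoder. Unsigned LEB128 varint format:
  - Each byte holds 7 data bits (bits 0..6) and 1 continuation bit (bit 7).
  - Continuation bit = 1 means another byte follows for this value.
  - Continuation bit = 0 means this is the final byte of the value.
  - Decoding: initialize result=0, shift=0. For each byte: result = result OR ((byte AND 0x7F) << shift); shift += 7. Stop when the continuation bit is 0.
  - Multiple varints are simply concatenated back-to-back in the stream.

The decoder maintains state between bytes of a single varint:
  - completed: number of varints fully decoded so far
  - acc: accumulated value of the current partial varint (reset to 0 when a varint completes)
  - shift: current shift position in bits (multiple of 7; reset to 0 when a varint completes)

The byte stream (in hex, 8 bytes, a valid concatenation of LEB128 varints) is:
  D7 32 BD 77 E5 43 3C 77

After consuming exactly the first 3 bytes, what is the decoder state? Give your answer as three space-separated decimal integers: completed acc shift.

byte[0]=0xD7 cont=1 payload=0x57: acc |= 87<<0 -> completed=0 acc=87 shift=7
byte[1]=0x32 cont=0 payload=0x32: varint #1 complete (value=6487); reset -> completed=1 acc=0 shift=0
byte[2]=0xBD cont=1 payload=0x3D: acc |= 61<<0 -> completed=1 acc=61 shift=7

Answer: 1 61 7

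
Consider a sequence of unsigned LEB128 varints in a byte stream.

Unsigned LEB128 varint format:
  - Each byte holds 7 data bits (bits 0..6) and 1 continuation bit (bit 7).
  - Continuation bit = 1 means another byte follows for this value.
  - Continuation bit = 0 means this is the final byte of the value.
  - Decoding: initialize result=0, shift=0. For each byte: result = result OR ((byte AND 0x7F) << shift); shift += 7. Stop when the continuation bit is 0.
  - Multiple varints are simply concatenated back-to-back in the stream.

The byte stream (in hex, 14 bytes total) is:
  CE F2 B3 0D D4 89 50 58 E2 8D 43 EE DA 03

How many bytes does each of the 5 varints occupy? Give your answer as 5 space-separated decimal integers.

Answer: 4 3 1 3 3

Derivation:
  byte[0]=0xCE cont=1 payload=0x4E=78: acc |= 78<<0 -> acc=78 shift=7
  byte[1]=0xF2 cont=1 payload=0x72=114: acc |= 114<<7 -> acc=14670 shift=14
  byte[2]=0xB3 cont=1 payload=0x33=51: acc |= 51<<14 -> acc=850254 shift=21
  byte[3]=0x0D cont=0 payload=0x0D=13: acc |= 13<<21 -> acc=28113230 shift=28 [end]
Varint 1: bytes[0:4] = CE F2 B3 0D -> value 28113230 (4 byte(s))
  byte[4]=0xD4 cont=1 payload=0x54=84: acc |= 84<<0 -> acc=84 shift=7
  byte[5]=0x89 cont=1 payload=0x09=9: acc |= 9<<7 -> acc=1236 shift=14
  byte[6]=0x50 cont=0 payload=0x50=80: acc |= 80<<14 -> acc=1311956 shift=21 [end]
Varint 2: bytes[4:7] = D4 89 50 -> value 1311956 (3 byte(s))
  byte[7]=0x58 cont=0 payload=0x58=88: acc |= 88<<0 -> acc=88 shift=7 [end]
Varint 3: bytes[7:8] = 58 -> value 88 (1 byte(s))
  byte[8]=0xE2 cont=1 payload=0x62=98: acc |= 98<<0 -> acc=98 shift=7
  byte[9]=0x8D cont=1 payload=0x0D=13: acc |= 13<<7 -> acc=1762 shift=14
  byte[10]=0x43 cont=0 payload=0x43=67: acc |= 67<<14 -> acc=1099490 shift=21 [end]
Varint 4: bytes[8:11] = E2 8D 43 -> value 1099490 (3 byte(s))
  byte[11]=0xEE cont=1 payload=0x6E=110: acc |= 110<<0 -> acc=110 shift=7
  byte[12]=0xDA cont=1 payload=0x5A=90: acc |= 90<<7 -> acc=11630 shift=14
  byte[13]=0x03 cont=0 payload=0x03=3: acc |= 3<<14 -> acc=60782 shift=21 [end]
Varint 5: bytes[11:14] = EE DA 03 -> value 60782 (3 byte(s))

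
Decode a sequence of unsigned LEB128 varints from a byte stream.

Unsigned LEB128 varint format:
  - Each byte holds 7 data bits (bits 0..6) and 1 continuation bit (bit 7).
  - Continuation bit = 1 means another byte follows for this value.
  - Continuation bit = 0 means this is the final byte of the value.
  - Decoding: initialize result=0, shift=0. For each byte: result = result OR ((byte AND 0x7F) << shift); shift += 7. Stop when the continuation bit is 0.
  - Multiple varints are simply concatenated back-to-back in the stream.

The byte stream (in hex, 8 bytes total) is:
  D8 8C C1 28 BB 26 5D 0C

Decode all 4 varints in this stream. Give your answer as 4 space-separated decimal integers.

  byte[0]=0xD8 cont=1 payload=0x58=88: acc |= 88<<0 -> acc=88 shift=7
  byte[1]=0x8C cont=1 payload=0x0C=12: acc |= 12<<7 -> acc=1624 shift=14
  byte[2]=0xC1 cont=1 payload=0x41=65: acc |= 65<<14 -> acc=1066584 shift=21
  byte[3]=0x28 cont=0 payload=0x28=40: acc |= 40<<21 -> acc=84952664 shift=28 [end]
Varint 1: bytes[0:4] = D8 8C C1 28 -> value 84952664 (4 byte(s))
  byte[4]=0xBB cont=1 payload=0x3B=59: acc |= 59<<0 -> acc=59 shift=7
  byte[5]=0x26 cont=0 payload=0x26=38: acc |= 38<<7 -> acc=4923 shift=14 [end]
Varint 2: bytes[4:6] = BB 26 -> value 4923 (2 byte(s))
  byte[6]=0x5D cont=0 payload=0x5D=93: acc |= 93<<0 -> acc=93 shift=7 [end]
Varint 3: bytes[6:7] = 5D -> value 93 (1 byte(s))
  byte[7]=0x0C cont=0 payload=0x0C=12: acc |= 12<<0 -> acc=12 shift=7 [end]
Varint 4: bytes[7:8] = 0C -> value 12 (1 byte(s))

Answer: 84952664 4923 93 12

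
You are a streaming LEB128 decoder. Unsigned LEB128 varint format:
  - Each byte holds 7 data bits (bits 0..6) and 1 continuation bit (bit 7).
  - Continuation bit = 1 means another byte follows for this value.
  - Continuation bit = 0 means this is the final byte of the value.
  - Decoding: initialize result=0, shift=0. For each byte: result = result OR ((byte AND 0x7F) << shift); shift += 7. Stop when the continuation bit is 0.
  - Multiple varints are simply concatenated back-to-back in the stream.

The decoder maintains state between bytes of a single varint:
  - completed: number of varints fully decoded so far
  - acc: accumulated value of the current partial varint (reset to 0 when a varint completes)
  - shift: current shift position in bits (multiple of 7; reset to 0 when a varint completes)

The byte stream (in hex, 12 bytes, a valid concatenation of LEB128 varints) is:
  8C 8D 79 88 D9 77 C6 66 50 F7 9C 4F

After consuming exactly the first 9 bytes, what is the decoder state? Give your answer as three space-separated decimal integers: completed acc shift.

byte[0]=0x8C cont=1 payload=0x0C: acc |= 12<<0 -> completed=0 acc=12 shift=7
byte[1]=0x8D cont=1 payload=0x0D: acc |= 13<<7 -> completed=0 acc=1676 shift=14
byte[2]=0x79 cont=0 payload=0x79: varint #1 complete (value=1984140); reset -> completed=1 acc=0 shift=0
byte[3]=0x88 cont=1 payload=0x08: acc |= 8<<0 -> completed=1 acc=8 shift=7
byte[4]=0xD9 cont=1 payload=0x59: acc |= 89<<7 -> completed=1 acc=11400 shift=14
byte[5]=0x77 cont=0 payload=0x77: varint #2 complete (value=1961096); reset -> completed=2 acc=0 shift=0
byte[6]=0xC6 cont=1 payload=0x46: acc |= 70<<0 -> completed=2 acc=70 shift=7
byte[7]=0x66 cont=0 payload=0x66: varint #3 complete (value=13126); reset -> completed=3 acc=0 shift=0
byte[8]=0x50 cont=0 payload=0x50: varint #4 complete (value=80); reset -> completed=4 acc=0 shift=0

Answer: 4 0 0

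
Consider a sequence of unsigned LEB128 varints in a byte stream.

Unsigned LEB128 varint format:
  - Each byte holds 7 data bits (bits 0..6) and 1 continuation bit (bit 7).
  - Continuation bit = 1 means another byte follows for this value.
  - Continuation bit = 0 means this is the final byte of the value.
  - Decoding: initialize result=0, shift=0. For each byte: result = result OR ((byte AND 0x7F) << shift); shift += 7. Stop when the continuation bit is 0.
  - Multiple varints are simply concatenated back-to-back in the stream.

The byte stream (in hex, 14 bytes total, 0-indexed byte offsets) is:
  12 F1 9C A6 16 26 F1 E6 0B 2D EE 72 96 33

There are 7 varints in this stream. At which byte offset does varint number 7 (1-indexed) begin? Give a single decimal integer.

  byte[0]=0x12 cont=0 payload=0x12=18: acc |= 18<<0 -> acc=18 shift=7 [end]
Varint 1: bytes[0:1] = 12 -> value 18 (1 byte(s))
  byte[1]=0xF1 cont=1 payload=0x71=113: acc |= 113<<0 -> acc=113 shift=7
  byte[2]=0x9C cont=1 payload=0x1C=28: acc |= 28<<7 -> acc=3697 shift=14
  byte[3]=0xA6 cont=1 payload=0x26=38: acc |= 38<<14 -> acc=626289 shift=21
  byte[4]=0x16 cont=0 payload=0x16=22: acc |= 22<<21 -> acc=46763633 shift=28 [end]
Varint 2: bytes[1:5] = F1 9C A6 16 -> value 46763633 (4 byte(s))
  byte[5]=0x26 cont=0 payload=0x26=38: acc |= 38<<0 -> acc=38 shift=7 [end]
Varint 3: bytes[5:6] = 26 -> value 38 (1 byte(s))
  byte[6]=0xF1 cont=1 payload=0x71=113: acc |= 113<<0 -> acc=113 shift=7
  byte[7]=0xE6 cont=1 payload=0x66=102: acc |= 102<<7 -> acc=13169 shift=14
  byte[8]=0x0B cont=0 payload=0x0B=11: acc |= 11<<14 -> acc=193393 shift=21 [end]
Varint 4: bytes[6:9] = F1 E6 0B -> value 193393 (3 byte(s))
  byte[9]=0x2D cont=0 payload=0x2D=45: acc |= 45<<0 -> acc=45 shift=7 [end]
Varint 5: bytes[9:10] = 2D -> value 45 (1 byte(s))
  byte[10]=0xEE cont=1 payload=0x6E=110: acc |= 110<<0 -> acc=110 shift=7
  byte[11]=0x72 cont=0 payload=0x72=114: acc |= 114<<7 -> acc=14702 shift=14 [end]
Varint 6: bytes[10:12] = EE 72 -> value 14702 (2 byte(s))
  byte[12]=0x96 cont=1 payload=0x16=22: acc |= 22<<0 -> acc=22 shift=7
  byte[13]=0x33 cont=0 payload=0x33=51: acc |= 51<<7 -> acc=6550 shift=14 [end]
Varint 7: bytes[12:14] = 96 33 -> value 6550 (2 byte(s))

Answer: 12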